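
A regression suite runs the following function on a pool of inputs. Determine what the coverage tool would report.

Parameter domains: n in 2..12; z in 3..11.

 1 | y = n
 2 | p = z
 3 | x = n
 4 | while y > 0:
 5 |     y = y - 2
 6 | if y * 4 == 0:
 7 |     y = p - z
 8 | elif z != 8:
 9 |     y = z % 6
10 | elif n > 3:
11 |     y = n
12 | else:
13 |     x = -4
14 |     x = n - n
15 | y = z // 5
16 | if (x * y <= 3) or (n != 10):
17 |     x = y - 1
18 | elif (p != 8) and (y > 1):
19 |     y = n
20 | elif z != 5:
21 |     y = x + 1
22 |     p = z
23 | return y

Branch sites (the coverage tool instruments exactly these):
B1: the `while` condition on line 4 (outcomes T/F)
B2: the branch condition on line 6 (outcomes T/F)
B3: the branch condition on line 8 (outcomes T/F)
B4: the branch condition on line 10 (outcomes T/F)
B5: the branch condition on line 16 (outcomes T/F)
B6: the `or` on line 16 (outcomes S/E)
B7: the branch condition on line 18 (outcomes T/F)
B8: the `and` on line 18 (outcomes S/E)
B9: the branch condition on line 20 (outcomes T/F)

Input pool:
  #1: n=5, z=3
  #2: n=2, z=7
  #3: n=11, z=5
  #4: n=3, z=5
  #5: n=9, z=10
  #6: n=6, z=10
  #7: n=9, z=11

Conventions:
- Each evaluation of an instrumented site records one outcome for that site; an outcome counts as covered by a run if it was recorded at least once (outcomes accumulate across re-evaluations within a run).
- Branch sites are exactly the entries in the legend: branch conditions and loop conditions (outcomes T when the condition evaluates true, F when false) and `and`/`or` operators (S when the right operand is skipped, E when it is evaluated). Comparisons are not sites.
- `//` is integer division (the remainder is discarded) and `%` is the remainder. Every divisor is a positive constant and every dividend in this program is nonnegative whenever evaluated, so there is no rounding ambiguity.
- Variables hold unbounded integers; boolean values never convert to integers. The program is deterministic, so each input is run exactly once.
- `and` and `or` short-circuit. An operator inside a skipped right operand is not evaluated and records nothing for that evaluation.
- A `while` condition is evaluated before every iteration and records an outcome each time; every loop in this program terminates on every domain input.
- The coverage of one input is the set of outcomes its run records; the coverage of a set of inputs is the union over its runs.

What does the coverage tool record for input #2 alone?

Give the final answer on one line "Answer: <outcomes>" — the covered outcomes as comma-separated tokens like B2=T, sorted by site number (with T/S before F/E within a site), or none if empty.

Event log for input #2 (n=2, z=7):
  B1->T, B1->F, B2->T, B6->S, B5->T
deduplicating events, the covered set is: B1=T, B1=F, B2=T, B5=T, B6=S

Answer: B1=T, B1=F, B2=T, B5=T, B6=S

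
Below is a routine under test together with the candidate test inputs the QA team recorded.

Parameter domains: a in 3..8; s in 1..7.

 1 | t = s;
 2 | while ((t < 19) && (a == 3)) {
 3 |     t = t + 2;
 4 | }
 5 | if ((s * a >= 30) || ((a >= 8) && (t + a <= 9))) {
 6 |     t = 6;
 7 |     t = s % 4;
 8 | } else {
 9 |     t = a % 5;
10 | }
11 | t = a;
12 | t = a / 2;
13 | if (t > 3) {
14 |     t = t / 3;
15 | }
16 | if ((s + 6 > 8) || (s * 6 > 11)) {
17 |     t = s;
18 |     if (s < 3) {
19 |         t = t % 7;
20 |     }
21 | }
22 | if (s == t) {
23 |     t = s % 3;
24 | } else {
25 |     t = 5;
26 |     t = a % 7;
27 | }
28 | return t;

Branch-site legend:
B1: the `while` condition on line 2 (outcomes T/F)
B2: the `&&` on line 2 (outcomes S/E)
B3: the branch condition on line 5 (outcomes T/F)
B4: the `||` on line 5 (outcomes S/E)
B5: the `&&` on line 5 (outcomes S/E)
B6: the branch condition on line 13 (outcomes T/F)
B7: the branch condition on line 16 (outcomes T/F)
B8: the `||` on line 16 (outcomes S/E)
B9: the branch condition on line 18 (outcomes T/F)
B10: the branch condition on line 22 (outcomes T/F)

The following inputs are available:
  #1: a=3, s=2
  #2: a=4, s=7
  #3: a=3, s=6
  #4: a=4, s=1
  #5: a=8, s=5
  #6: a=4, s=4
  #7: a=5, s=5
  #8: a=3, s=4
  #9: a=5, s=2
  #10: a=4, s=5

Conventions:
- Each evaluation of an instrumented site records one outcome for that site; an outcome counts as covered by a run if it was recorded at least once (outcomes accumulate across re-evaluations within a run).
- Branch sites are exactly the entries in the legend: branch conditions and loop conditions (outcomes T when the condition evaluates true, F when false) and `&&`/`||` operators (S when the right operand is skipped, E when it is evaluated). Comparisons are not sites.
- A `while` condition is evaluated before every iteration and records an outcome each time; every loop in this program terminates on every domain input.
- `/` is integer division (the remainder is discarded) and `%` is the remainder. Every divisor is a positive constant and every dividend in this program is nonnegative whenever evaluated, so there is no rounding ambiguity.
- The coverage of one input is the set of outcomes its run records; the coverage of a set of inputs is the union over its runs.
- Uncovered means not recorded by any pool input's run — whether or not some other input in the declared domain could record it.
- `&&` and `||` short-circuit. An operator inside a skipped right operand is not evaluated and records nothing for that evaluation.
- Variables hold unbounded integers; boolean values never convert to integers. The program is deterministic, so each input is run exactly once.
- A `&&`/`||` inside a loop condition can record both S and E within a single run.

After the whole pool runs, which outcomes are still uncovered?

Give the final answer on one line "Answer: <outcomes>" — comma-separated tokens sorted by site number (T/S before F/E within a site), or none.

input #1 (a=3, s=2): events B2->E, B1->T, B2->E, B1->T, B2->E, B1->T, B2->E, B1->T, B2->E, B1->T, B2->E, B1->T, B2->E, B1->T, ...; covers B1=T, B1=F, B2=S, B2=E, B3=F, B4=E, B5=S, B6=F, B7=T, B8=E, B9=T, B10=T
input #2 (a=4, s=7): events B2->E, B1->F, B4->E, B5->S, B3->F, B6->F, B8->S, B7->T, B9->F, B10->T; covers B1=F, B2=E, B3=F, B4=E, B5=S, B6=F, B7=T, B8=S, B9=F, B10=T
input #3 (a=3, s=6): events B2->E, B1->T, B2->E, B1->T, B2->E, B1->T, B2->E, B1->T, B2->E, B1->T, B2->E, B1->T, B2->E, B1->T, ...; covers B1=T, B1=F, B2=S, B2=E, B3=F, B4=E, B5=S, B6=F, B7=T, B8=S, B9=F, B10=T
input #4 (a=4, s=1): events B2->E, B1->F, B4->E, B5->S, B3->F, B6->F, B8->E, B7->F, B10->F; covers B1=F, B2=E, B3=F, B4=E, B5=S, B6=F, B7=F, B8=E, B10=F
input #5 (a=8, s=5): events B2->E, B1->F, B4->S, B3->T, B6->T, B8->S, B7->T, B9->F, B10->T; covers B1=F, B2=E, B3=T, B4=S, B6=T, B7=T, B8=S, B9=F, B10=T
input #6 (a=4, s=4): events B2->E, B1->F, B4->E, B5->S, B3->F, B6->F, B8->S, B7->T, B9->F, B10->T; covers B1=F, B2=E, B3=F, B4=E, B5=S, B6=F, B7=T, B8=S, B9=F, B10=T
input #7 (a=5, s=5): events B2->E, B1->F, B4->E, B5->S, B3->F, B6->F, B8->S, B7->T, B9->F, B10->T; covers B1=F, B2=E, B3=F, B4=E, B5=S, B6=F, B7=T, B8=S, B9=F, B10=T
input #8 (a=3, s=4): events B2->E, B1->T, B2->E, B1->T, B2->E, B1->T, B2->E, B1->T, B2->E, B1->T, B2->E, B1->T, B2->E, B1->T, ...; covers B1=T, B1=F, B2=S, B2=E, B3=F, B4=E, B5=S, B6=F, B7=T, B8=S, B9=F, B10=T
input #9 (a=5, s=2): events B2->E, B1->F, B4->E, B5->S, B3->F, B6->F, B8->E, B7->T, B9->T, B10->T; covers B1=F, B2=E, B3=F, B4=E, B5=S, B6=F, B7=T, B8=E, B9=T, B10=T
input #10 (a=4, s=5): events B2->E, B1->F, B4->E, B5->S, B3->F, B6->F, B8->S, B7->T, B9->F, B10->T; covers B1=F, B2=E, B3=F, B4=E, B5=S, B6=F, B7=T, B8=S, B9=F, B10=T
union over the pool: B1=T, B1=F, B2=S, B2=E, B3=T, B3=F, B4=S, B4=E, B5=S, B6=T, B6=F, B7=T, B7=F, B8=S, B8=E, B9=T, B9=F, B10=T, B10=F
uncovered (1 of 20): B5=E

Answer: B5=E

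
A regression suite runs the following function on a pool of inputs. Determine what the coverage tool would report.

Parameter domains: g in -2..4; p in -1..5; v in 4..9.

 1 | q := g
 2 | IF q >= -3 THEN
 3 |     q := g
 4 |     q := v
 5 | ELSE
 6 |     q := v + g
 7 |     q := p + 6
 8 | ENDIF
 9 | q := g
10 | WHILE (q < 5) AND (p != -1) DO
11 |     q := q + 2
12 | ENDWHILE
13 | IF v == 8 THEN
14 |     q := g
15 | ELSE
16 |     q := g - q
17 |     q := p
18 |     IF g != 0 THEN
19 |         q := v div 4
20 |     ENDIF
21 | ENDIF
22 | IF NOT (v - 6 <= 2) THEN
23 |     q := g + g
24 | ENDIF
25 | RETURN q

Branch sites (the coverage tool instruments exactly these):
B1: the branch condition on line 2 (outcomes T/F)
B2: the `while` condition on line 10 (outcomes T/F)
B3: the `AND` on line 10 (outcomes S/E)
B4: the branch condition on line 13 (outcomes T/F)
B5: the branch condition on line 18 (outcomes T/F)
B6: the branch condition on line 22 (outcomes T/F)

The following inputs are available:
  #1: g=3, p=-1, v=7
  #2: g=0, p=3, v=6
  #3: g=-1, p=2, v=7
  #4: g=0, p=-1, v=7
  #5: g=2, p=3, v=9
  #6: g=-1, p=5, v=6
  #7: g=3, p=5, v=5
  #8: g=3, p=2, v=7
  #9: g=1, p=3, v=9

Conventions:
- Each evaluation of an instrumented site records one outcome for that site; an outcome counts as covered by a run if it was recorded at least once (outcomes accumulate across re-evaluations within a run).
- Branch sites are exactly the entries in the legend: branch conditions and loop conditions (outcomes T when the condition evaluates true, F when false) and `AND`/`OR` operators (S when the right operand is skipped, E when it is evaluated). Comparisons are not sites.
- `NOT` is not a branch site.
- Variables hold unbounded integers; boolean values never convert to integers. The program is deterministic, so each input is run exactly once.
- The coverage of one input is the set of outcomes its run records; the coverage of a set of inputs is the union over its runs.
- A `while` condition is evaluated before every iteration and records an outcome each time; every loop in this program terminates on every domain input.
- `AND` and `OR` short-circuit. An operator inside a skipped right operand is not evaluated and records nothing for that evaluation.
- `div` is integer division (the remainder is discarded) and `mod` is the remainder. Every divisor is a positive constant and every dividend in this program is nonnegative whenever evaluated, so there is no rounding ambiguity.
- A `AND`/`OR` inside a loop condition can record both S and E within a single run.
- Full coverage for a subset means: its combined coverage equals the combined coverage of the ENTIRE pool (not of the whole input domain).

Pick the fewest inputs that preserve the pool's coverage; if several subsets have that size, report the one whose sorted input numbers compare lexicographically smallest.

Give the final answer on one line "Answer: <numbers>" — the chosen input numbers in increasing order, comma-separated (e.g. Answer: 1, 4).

test 1 (g=3, p=-1, v=7) fires B1->T, B3->E, B2->F, B4->F, B5->T, B6->F; hits B1=T, B2=F, B3=E, B4=F, B5=T, B6=F
test 2 (g=0, p=3, v=6) fires B1->T, B3->E, B2->T, B3->E, B2->T, B3->E, B2->T, B3->S, B2->F, B4->F, B5->F, B6->F; hits B1=T, B2=T, B2=F, B3=S, B3=E, B4=F, B5=F, B6=F
test 3 (g=-1, p=2, v=7) fires B1->T, B3->E, B2->T, B3->E, B2->T, B3->E, B2->T, B3->S, B2->F, B4->F, B5->T, B6->F; hits B1=T, B2=T, B2=F, B3=S, B3=E, B4=F, B5=T, B6=F
test 4 (g=0, p=-1, v=7) fires B1->T, B3->E, B2->F, B4->F, B5->F, B6->F; hits B1=T, B2=F, B3=E, B4=F, B5=F, B6=F
test 5 (g=2, p=3, v=9) fires B1->T, B3->E, B2->T, B3->E, B2->T, B3->S, B2->F, B4->F, B5->T, B6->T; hits B1=T, B2=T, B2=F, B3=S, B3=E, B4=F, B5=T, B6=T
test 6 (g=-1, p=5, v=6) fires B1->T, B3->E, B2->T, B3->E, B2->T, B3->E, B2->T, B3->S, B2->F, B4->F, B5->T, B6->F; hits B1=T, B2=T, B2=F, B3=S, B3=E, B4=F, B5=T, B6=F
test 7 (g=3, p=5, v=5) fires B1->T, B3->E, B2->T, B3->S, B2->F, B4->F, B5->T, B6->F; hits B1=T, B2=T, B2=F, B3=S, B3=E, B4=F, B5=T, B6=F
test 8 (g=3, p=2, v=7) fires B1->T, B3->E, B2->T, B3->S, B2->F, B4->F, B5->T, B6->F; hits B1=T, B2=T, B2=F, B3=S, B3=E, B4=F, B5=T, B6=F
test 9 (g=1, p=3, v=9) fires B1->T, B3->E, B2->T, B3->E, B2->T, B3->S, B2->F, B4->F, B5->T, B6->T; hits B1=T, B2=T, B2=F, B3=S, B3=E, B4=F, B5=T, B6=T
union over all inputs: B1=T, B2=T, B2=F, B3=S, B3=E, B4=F, B5=T, B5=F, B6=T, B6=F (10 outcomes)
size 1 is not enough: best union over all size-1 subsets is 8/10
size 2: inputs {2, 5} cover all 10 outcomes, and no lexicographically smaller subset of this size does

Answer: 2, 5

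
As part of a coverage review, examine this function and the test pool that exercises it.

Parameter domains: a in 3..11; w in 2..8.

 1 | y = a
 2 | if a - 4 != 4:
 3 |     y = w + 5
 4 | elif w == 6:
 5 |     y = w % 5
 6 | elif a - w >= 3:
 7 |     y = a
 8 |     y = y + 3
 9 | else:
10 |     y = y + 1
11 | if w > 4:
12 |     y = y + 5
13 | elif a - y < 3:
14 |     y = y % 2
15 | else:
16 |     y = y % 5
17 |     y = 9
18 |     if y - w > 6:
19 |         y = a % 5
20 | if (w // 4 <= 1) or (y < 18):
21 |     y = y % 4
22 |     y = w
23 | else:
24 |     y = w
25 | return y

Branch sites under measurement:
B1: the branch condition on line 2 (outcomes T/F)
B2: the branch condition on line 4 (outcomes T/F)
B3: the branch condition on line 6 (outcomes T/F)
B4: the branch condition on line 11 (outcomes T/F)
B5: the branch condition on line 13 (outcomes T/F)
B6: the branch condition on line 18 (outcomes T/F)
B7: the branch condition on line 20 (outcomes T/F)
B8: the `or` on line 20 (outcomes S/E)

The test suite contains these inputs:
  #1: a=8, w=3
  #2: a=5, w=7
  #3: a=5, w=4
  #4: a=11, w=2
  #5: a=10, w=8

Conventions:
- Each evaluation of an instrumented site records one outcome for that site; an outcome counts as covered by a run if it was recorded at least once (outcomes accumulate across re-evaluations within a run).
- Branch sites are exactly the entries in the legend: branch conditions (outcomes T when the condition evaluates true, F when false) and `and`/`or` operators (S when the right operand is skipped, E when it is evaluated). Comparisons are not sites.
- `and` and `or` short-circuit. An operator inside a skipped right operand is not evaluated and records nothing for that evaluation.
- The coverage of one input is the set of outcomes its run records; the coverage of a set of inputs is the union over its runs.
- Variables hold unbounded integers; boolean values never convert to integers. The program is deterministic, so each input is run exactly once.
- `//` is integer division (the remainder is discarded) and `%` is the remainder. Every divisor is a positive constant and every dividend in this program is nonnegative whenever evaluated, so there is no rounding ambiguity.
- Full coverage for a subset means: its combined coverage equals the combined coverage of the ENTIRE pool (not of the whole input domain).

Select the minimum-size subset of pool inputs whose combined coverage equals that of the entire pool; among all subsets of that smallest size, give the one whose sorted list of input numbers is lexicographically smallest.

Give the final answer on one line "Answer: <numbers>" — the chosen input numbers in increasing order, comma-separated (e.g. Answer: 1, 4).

run #1 (a=8, w=3) runs B1->F, B2->F, B3->T, B4->F, B5->T, B8->S, B7->T; records B1=F, B2=F, B3=T, B4=F, B5=T, B7=T, B8=S
run #2 (a=5, w=7) runs B1->T, B4->T, B8->S, B7->T; records B1=T, B4=T, B7=T, B8=S
run #3 (a=5, w=4) runs B1->T, B4->F, B5->T, B8->S, B7->T; records B1=T, B4=F, B5=T, B7=T, B8=S
run #4 (a=11, w=2) runs B1->T, B4->F, B5->F, B6->T, B8->S, B7->T; records B1=T, B4=F, B5=F, B6=T, B7=T, B8=S
run #5 (a=10, w=8) runs B1->T, B4->T, B8->E, B7->F; records B1=T, B4=T, B7=F, B8=E
the full pool covers 13 outcomes: B1=T, B1=F, B2=F, B3=T, B4=T, B4=F, B5=T, B5=F, B6=T, B7=T, B7=F, B8=S, B8=E
no size-1 subset reaches all 13 outcomes (best union: 7/13)
no size-2 subset reaches all 13 outcomes (best union: 11/13)
at size 3, {1, 4, 5} reaches all 13 outcomes; every lexicographically earlier size-3 subset fails

Answer: 1, 4, 5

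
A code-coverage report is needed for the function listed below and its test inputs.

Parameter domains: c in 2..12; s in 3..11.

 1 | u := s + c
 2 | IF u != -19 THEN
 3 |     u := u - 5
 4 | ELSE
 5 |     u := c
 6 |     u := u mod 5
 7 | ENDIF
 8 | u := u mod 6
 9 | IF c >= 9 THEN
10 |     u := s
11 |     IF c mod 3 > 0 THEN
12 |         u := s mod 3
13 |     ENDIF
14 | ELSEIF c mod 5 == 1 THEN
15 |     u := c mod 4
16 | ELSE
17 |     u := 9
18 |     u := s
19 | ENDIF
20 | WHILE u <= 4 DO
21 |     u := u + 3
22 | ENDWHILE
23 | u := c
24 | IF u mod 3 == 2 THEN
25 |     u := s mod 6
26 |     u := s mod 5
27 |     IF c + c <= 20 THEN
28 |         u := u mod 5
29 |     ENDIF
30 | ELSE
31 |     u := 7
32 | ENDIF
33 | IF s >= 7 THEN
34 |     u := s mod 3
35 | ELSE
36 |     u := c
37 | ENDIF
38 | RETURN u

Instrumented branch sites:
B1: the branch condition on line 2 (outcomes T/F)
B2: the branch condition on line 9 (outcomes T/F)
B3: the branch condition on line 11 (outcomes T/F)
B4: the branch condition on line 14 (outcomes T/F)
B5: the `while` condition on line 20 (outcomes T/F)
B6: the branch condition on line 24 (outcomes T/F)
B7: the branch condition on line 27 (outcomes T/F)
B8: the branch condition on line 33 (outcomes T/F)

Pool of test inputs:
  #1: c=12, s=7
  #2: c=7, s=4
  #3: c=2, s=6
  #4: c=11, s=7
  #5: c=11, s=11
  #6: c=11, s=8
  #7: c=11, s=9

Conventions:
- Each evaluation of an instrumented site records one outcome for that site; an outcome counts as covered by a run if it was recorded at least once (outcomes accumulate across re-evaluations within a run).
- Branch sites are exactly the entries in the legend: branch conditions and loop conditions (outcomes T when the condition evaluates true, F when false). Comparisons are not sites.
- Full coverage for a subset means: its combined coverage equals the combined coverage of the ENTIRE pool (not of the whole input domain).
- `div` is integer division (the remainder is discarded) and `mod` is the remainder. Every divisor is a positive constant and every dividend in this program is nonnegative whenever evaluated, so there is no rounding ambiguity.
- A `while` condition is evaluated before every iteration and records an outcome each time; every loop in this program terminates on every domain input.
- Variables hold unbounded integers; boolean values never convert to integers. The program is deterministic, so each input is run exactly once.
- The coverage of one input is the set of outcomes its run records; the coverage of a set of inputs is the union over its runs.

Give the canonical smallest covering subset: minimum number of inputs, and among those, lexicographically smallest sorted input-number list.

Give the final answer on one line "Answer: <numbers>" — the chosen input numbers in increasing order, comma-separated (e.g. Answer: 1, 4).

input #1, c=12, s=7: events B1->T, B2->T, B3->F, B5->F, B6->F, B8->T; outcomes B1=T, B2=T, B3=F, B5=F, B6=F, B8=T
input #2, c=7, s=4: events B1->T, B2->F, B4->F, B5->T, B5->F, B6->F, B8->F; outcomes B1=T, B2=F, B4=F, B5=T, B5=F, B6=F, B8=F
input #3, c=2, s=6: events B1->T, B2->F, B4->F, B5->F, B6->T, B7->T, B8->F; outcomes B1=T, B2=F, B4=F, B5=F, B6=T, B7=T, B8=F
input #4, c=11, s=7: events B1->T, B2->T, B3->T, B5->T, B5->T, B5->F, B6->T, B7->F, B8->T; outcomes B1=T, B2=T, B3=T, B5=T, B5=F, B6=T, B7=F, B8=T
input #5, c=11, s=11: events B1->T, B2->T, B3->T, B5->T, B5->F, B6->T, B7->F, B8->T; outcomes B1=T, B2=T, B3=T, B5=T, B5=F, B6=T, B7=F, B8=T
input #6, c=11, s=8: events B1->T, B2->T, B3->T, B5->T, B5->F, B6->T, B7->F, B8->T; outcomes B1=T, B2=T, B3=T, B5=T, B5=F, B6=T, B7=F, B8=T
input #7, c=11, s=9: events B1->T, B2->T, B3->T, B5->T, B5->T, B5->F, B6->T, B7->F, B8->T; outcomes B1=T, B2=T, B3=T, B5=T, B5=F, B6=T, B7=F, B8=T
pool-wide coverage (14 outcomes): B1=T, B2=T, B2=F, B3=T, B3=F, B4=F, B5=T, B5=F, B6=T, B6=F, B7=T, B7=F, B8=T, B8=F
checked all size-1 subsets: none covers 14 outcomes (max 8/14)
checked all size-2 subsets: none covers 14 outcomes (max 12/14)
size 3: inputs {1, 3, 4} cover all 14 outcomes, and no lexicographically smaller subset of this size does

Answer: 1, 3, 4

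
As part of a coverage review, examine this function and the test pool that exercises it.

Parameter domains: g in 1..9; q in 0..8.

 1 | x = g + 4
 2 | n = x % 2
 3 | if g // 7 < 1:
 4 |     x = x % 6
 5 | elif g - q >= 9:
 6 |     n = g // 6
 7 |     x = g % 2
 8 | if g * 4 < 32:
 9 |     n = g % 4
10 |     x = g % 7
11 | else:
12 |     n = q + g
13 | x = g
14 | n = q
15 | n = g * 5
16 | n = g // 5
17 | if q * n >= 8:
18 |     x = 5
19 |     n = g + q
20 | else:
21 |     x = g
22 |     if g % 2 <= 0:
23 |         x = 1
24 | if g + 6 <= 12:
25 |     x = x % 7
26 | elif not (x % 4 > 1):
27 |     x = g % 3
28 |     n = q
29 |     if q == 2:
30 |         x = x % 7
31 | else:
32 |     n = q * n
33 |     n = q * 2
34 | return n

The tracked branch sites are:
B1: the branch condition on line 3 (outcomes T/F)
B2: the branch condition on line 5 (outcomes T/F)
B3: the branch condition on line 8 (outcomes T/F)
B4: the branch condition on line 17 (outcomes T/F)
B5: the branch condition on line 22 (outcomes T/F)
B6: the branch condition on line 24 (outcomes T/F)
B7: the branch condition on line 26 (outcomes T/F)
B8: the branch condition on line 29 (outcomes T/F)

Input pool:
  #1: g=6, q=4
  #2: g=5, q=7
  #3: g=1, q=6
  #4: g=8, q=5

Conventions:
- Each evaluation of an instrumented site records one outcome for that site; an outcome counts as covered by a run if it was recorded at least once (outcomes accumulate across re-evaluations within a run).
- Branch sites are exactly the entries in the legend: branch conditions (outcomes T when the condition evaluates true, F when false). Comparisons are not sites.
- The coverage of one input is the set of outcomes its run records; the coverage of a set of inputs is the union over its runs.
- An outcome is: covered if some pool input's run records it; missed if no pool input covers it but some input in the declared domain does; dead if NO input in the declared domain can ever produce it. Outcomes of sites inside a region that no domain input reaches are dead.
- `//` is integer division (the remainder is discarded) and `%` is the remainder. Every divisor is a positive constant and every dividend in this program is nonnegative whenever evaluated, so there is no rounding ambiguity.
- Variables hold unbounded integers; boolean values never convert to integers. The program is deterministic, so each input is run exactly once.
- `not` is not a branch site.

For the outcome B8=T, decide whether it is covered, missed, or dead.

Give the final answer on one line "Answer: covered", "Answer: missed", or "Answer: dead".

no pool input records B8=T
but domain input (g=8, q=2) does record it -> reachable, so missed

Answer: missed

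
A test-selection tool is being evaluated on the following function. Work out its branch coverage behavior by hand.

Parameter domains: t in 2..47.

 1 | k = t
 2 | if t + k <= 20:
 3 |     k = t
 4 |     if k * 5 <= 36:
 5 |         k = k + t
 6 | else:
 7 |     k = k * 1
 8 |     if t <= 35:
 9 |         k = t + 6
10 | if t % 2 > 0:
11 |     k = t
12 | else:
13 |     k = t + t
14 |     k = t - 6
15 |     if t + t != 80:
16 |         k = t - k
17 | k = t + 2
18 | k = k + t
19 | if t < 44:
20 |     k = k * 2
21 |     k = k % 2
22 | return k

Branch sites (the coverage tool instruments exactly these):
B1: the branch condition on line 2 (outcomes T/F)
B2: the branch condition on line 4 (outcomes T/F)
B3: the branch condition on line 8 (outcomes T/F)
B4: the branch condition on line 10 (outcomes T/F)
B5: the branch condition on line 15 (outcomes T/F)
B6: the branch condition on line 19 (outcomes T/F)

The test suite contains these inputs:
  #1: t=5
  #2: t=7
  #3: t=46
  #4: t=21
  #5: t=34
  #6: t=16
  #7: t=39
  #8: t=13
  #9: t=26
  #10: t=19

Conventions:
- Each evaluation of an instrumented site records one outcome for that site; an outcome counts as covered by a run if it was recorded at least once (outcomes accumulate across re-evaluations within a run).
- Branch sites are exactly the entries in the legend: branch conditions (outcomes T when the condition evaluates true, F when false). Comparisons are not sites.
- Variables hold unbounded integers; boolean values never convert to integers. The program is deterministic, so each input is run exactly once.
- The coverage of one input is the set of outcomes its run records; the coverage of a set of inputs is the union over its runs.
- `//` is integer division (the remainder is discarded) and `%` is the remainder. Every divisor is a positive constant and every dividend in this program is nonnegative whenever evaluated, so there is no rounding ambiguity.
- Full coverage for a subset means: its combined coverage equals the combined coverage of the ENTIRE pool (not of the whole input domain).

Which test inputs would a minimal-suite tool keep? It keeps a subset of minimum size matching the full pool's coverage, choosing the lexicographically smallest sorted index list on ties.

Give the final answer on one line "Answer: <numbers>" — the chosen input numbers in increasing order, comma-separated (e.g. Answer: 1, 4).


input #1, t=5: events B1->T, B2->T, B4->T, B6->T; outcomes B1=T, B2=T, B4=T, B6=T
input #2, t=7: events B1->T, B2->T, B4->T, B6->T; outcomes B1=T, B2=T, B4=T, B6=T
input #3, t=46: events B1->F, B3->F, B4->F, B5->T, B6->F; outcomes B1=F, B3=F, B4=F, B5=T, B6=F
input #4, t=21: events B1->F, B3->T, B4->T, B6->T; outcomes B1=F, B3=T, B4=T, B6=T
input #5, t=34: events B1->F, B3->T, B4->F, B5->T, B6->T; outcomes B1=F, B3=T, B4=F, B5=T, B6=T
input #6, t=16: events B1->F, B3->T, B4->F, B5->T, B6->T; outcomes B1=F, B3=T, B4=F, B5=T, B6=T
input #7, t=39: events B1->F, B3->F, B4->T, B6->T; outcomes B1=F, B3=F, B4=T, B6=T
input #8, t=13: events B1->F, B3->T, B4->T, B6->T; outcomes B1=F, B3=T, B4=T, B6=T
input #9, t=26: events B1->F, B3->T, B4->F, B5->T, B6->T; outcomes B1=F, B3=T, B4=F, B5=T, B6=T
input #10, t=19: events B1->F, B3->T, B4->T, B6->T; outcomes B1=F, B3=T, B4=T, B6=T
pool-wide coverage (10 outcomes): B1=T, B1=F, B2=T, B3=T, B3=F, B4=T, B4=F, B5=T, B6=T, B6=F
every size-1 subset falls short of the 10 outcomes (best: 5/10)
every size-2 subset falls short of the 10 outcomes (best: 9/10)
at size 3, {1, 3, 4} reaches all 10 outcomes; every lexicographically earlier size-3 subset fails
Answer: 1, 3, 4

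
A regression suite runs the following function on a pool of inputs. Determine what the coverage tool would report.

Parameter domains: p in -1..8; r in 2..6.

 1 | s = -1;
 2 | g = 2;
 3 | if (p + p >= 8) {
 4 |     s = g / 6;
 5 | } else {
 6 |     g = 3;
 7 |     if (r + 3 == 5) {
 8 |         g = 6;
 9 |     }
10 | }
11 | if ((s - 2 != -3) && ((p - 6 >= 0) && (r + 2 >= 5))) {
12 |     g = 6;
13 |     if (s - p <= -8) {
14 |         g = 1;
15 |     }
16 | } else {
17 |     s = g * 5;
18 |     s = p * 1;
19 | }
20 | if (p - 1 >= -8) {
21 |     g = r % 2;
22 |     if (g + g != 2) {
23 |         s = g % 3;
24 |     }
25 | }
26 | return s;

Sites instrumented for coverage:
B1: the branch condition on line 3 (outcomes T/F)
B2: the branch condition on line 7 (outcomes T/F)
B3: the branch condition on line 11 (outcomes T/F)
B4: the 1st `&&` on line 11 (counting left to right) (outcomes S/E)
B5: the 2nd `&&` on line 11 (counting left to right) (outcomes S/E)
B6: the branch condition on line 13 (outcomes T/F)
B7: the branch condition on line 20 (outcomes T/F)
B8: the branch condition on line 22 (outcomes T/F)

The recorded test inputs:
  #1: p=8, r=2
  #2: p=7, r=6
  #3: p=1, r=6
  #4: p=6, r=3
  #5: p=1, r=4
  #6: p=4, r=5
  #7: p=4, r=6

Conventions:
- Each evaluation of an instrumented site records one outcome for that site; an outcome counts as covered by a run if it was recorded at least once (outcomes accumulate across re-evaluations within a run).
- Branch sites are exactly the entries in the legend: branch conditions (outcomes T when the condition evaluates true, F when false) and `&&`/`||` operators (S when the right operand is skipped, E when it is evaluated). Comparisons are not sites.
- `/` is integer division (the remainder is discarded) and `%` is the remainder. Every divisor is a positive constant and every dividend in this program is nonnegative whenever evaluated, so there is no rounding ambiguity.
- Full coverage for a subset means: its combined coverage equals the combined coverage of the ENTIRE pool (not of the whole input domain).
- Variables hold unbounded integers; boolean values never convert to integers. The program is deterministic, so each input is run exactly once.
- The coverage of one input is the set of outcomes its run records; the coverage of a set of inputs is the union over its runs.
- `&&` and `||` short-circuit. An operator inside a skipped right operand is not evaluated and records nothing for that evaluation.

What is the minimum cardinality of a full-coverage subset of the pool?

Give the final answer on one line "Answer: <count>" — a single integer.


run #1 (p=8, r=2) runs B1->T, B4->E, B5->E, B3->F, B7->T, B8->T; records B1=T, B3=F, B4=E, B5=E, B7=T, B8=T
run #2 (p=7, r=6) runs B1->T, B4->E, B5->E, B3->T, B6->F, B7->T, B8->T; records B1=T, B3=T, B4=E, B5=E, B6=F, B7=T, B8=T
run #3 (p=1, r=6) runs B1->F, B2->F, B4->S, B3->F, B7->T, B8->T; records B1=F, B2=F, B3=F, B4=S, B7=T, B8=T
run #4 (p=6, r=3) runs B1->T, B4->E, B5->E, B3->T, B6->F, B7->T, B8->F; records B1=T, B3=T, B4=E, B5=E, B6=F, B7=T, B8=F
run #5 (p=1, r=4) runs B1->F, B2->F, B4->S, B3->F, B7->T, B8->T; records B1=F, B2=F, B3=F, B4=S, B7=T, B8=T
run #6 (p=4, r=5) runs B1->T, B4->E, B5->S, B3->F, B7->T, B8->F; records B1=T, B3=F, B4=E, B5=S, B7=T, B8=F
run #7 (p=4, r=6) runs B1->T, B4->E, B5->S, B3->F, B7->T, B8->T; records B1=T, B3=F, B4=E, B5=S, B7=T, B8=T
pool-wide coverage (13 outcomes): B1=T, B1=F, B2=F, B3=T, B3=F, B4=S, B4=E, B5=S, B5=E, B6=F, B7=T, B8=T, B8=F
size 1 is not enough: best union over all size-1 subsets is 7/13
size 2 is not enough: best union over all size-2 subsets is 12/13
inputs {2, 3, 6} (size 3) cover everything; no size-3 subset with a lexicographically smaller index list covers all 13
Answer: 3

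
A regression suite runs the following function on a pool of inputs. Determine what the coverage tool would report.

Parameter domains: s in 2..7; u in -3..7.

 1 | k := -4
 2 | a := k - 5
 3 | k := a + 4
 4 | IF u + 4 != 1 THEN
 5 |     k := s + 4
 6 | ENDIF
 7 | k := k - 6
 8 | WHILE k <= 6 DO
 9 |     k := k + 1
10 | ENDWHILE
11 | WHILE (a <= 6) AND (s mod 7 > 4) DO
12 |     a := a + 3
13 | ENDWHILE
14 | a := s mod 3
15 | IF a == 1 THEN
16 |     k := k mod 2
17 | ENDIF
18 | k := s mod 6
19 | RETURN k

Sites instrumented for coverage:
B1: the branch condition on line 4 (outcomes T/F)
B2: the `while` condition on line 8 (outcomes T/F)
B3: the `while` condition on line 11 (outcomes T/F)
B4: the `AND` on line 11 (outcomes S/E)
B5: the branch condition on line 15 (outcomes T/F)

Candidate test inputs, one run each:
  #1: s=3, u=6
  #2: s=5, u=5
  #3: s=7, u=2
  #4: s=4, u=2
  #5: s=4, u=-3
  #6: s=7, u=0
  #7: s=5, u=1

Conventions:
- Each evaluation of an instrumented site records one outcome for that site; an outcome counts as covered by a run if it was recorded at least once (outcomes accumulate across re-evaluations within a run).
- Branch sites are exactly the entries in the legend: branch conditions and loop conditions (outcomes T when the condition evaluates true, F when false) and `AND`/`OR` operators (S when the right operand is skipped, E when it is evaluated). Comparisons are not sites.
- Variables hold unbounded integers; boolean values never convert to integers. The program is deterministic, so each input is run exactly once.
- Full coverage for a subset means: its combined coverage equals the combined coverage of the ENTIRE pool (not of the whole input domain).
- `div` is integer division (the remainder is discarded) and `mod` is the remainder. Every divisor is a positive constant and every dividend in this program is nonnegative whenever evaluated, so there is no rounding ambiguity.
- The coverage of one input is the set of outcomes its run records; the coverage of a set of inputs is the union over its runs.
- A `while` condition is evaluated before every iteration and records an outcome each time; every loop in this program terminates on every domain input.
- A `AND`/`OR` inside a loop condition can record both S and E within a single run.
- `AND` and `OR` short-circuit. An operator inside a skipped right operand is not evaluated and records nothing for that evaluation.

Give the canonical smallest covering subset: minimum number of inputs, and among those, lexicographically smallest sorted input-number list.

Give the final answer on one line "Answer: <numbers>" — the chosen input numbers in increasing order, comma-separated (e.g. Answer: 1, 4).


input #1 (s=3, u=6): events B1->T, B2->T, B2->T, B2->T, B2->T, B2->T, B2->T, B2->F, B4->E, B3->F, B5->F; covers B1=T, B2=T, B2=F, B3=F, B4=E, B5=F
input #2 (s=5, u=5): events B1->T, B2->T, B2->T, B2->T, B2->T, B2->F, B4->E, B3->T, B4->E, B3->T, B4->E, B3->T, B4->E, B3->T, ...; covers B1=T, B2=T, B2=F, B3=T, B3=F, B4=S, B4=E, B5=F
input #3 (s=7, u=2): events B1->T, B2->T, B2->T, B2->F, B4->E, B3->F, B5->T; covers B1=T, B2=T, B2=F, B3=F, B4=E, B5=T
input #4 (s=4, u=2): events B1->T, B2->T, B2->T, B2->T, B2->T, B2->T, B2->F, B4->E, B3->F, B5->T; covers B1=T, B2=T, B2=F, B3=F, B4=E, B5=T
input #5 (s=4, u=-3): events B1->F, B2->T, B2->T, B2->T, B2->T, B2->T, B2->T, B2->T, B2->T, B2->T, B2->T, B2->T, B2->T, B2->T, ...; covers B1=F, B2=T, B2=F, B3=F, B4=E, B5=T
input #6 (s=7, u=0): events B1->T, B2->T, B2->T, B2->F, B4->E, B3->F, B5->T; covers B1=T, B2=T, B2=F, B3=F, B4=E, B5=T
input #7 (s=5, u=1): events B1->T, B2->T, B2->T, B2->T, B2->T, B2->F, B4->E, B3->T, B4->E, B3->T, B4->E, B3->T, B4->E, B3->T, ...; covers B1=T, B2=T, B2=F, B3=T, B3=F, B4=S, B4=E, B5=F
union over all inputs: B1=T, B1=F, B2=T, B2=F, B3=T, B3=F, B4=S, B4=E, B5=T, B5=F (10 outcomes)
checked all size-1 subsets: none covers 10 outcomes (max 8/10)
inputs {2, 5} (size 2) cover everything; no size-2 subset with a lexicographically smaller index list covers all 10
Answer: 2, 5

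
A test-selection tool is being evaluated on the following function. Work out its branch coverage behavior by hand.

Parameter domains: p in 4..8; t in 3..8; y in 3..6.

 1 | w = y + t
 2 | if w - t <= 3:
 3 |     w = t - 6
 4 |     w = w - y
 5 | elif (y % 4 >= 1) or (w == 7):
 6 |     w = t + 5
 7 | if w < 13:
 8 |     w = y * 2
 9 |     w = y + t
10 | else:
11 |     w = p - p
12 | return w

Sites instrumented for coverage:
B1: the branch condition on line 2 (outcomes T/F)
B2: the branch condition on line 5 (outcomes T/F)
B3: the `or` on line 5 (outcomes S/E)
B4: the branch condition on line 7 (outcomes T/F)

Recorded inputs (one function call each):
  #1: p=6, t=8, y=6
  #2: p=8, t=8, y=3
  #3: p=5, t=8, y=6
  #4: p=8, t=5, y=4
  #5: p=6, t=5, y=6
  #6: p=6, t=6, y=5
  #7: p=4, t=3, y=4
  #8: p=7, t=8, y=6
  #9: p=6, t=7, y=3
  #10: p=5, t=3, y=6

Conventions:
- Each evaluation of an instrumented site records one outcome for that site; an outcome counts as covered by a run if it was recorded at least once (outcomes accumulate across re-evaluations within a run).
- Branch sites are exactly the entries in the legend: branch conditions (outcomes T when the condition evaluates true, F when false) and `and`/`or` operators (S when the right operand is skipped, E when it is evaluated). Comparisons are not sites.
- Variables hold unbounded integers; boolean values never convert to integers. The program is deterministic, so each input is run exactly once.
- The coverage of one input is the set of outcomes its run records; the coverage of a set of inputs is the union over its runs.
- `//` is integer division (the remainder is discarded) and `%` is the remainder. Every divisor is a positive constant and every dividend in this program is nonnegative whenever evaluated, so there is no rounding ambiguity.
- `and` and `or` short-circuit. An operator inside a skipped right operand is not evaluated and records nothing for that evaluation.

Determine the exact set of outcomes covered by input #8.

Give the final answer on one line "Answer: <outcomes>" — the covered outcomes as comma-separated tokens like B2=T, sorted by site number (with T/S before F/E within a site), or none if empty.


Tracing the run of input #8 (p=7, t=8, y=6):
  B1->F, B3->S, B2->T, B4->F
collecting distinct outcomes: B1=F, B2=T, B3=S, B4=F
Answer: B1=F, B2=T, B3=S, B4=F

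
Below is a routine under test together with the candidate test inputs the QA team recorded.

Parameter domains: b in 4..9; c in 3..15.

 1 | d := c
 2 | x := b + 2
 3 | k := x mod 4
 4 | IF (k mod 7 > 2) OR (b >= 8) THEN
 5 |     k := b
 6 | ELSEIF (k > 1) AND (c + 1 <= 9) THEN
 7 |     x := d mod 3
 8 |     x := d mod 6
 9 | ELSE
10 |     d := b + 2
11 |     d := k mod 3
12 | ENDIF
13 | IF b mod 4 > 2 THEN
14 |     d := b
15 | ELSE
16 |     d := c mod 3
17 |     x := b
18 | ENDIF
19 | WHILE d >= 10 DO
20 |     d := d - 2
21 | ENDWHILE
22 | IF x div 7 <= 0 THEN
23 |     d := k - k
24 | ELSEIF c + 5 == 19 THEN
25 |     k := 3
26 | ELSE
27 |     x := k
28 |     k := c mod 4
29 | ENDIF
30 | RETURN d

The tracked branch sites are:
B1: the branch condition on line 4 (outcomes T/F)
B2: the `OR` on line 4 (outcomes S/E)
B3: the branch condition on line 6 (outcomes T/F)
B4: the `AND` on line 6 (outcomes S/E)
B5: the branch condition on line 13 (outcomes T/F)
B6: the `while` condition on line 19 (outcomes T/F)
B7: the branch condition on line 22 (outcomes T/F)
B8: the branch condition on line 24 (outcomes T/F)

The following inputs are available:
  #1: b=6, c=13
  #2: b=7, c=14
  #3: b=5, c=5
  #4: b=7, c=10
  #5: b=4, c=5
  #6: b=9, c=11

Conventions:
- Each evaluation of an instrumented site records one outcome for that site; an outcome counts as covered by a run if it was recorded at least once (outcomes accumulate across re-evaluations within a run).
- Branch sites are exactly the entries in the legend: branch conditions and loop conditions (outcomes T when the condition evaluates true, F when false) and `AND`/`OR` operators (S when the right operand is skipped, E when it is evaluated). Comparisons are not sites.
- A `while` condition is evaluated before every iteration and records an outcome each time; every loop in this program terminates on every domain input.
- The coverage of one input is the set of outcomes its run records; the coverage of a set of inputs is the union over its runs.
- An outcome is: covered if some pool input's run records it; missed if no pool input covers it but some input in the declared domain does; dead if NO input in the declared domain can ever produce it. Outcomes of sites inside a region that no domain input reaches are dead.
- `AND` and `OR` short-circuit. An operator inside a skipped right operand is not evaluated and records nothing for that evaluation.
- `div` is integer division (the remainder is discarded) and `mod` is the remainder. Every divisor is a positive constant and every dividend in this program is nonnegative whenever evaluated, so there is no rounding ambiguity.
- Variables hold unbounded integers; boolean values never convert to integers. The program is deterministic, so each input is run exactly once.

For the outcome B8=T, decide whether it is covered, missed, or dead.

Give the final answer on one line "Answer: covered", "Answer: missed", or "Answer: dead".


B8=T is recorded by pool input(s) 2 -> covered
Answer: covered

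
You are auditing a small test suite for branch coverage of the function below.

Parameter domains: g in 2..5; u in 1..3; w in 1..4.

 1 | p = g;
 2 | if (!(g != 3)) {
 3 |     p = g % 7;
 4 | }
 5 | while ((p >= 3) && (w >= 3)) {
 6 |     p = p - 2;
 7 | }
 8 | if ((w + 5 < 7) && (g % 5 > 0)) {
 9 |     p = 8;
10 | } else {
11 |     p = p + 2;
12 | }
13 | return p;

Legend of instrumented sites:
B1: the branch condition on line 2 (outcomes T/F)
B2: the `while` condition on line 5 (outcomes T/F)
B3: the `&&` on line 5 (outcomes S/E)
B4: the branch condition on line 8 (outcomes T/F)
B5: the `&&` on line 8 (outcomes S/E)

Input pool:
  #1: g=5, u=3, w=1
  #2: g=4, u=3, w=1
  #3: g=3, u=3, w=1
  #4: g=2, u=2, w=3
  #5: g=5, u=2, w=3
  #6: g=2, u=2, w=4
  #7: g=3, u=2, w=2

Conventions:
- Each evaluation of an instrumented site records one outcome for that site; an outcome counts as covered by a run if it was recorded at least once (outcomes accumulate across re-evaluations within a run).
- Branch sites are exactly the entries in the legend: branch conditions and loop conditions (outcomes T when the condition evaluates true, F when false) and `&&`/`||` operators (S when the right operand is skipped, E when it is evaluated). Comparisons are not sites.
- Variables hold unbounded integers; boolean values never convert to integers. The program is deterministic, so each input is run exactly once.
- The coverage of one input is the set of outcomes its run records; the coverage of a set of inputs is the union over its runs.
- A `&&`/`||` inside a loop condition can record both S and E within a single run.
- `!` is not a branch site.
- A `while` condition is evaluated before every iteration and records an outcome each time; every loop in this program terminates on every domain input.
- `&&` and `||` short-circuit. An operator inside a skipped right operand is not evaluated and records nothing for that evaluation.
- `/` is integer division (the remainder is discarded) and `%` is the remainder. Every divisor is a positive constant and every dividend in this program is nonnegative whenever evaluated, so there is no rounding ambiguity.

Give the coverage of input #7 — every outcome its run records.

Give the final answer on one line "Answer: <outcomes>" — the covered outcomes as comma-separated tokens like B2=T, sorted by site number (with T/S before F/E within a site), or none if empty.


Tracing the run of input #7 (g=3, u=2, w=2):
  B1->T, B3->E, B2->F, B5->S, B4->F
distinct outcomes covered: B1=T, B2=F, B3=E, B4=F, B5=S
Answer: B1=T, B2=F, B3=E, B4=F, B5=S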